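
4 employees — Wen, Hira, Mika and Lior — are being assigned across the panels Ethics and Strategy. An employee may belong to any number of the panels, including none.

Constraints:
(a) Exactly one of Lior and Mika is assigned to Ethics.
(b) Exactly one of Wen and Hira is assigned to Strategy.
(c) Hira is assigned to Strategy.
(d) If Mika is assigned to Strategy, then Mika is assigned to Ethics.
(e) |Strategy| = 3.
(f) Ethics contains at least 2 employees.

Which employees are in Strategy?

From (c): Hira ∈ Strategy.
(b) (exactly one): Wen ∉ Strategy.
(e): only 3 candidates remain for Strategy, so all are in.
(d): Mika ∈ Ethics.
(a) (exactly one): Lior ∉ Ethics.

Strategy = {Hira, Lior, Mika}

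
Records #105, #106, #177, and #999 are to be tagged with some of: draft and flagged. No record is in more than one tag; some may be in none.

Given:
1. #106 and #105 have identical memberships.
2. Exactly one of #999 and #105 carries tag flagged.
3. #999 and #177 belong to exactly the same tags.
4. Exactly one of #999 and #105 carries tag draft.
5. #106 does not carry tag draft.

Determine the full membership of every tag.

draft = {#177, #999}; flagged = {#105, #106}

From (5): #106 ∉ draft.
(1): #105 matches #106: #105 ∉ draft.
(4) (exactly one): #999 ∈ draft.
(2) (exactly one): #105 ∈ flagged.
(3): #177 matches #999: #177 ∈ draft.
(1): #106 matches #105: #106 ∈ flagged.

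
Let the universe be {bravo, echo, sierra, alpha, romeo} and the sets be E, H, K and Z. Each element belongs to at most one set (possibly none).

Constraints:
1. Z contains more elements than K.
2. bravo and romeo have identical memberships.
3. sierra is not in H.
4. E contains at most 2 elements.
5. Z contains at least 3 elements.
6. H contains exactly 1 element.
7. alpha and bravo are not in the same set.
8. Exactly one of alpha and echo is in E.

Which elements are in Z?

Z = {bravo, romeo, sierra}

From (3): sierra ∉ H.
Suppose bravo ∉ Z: no assignment then satisfies all the clues, so bravo ∈ Z.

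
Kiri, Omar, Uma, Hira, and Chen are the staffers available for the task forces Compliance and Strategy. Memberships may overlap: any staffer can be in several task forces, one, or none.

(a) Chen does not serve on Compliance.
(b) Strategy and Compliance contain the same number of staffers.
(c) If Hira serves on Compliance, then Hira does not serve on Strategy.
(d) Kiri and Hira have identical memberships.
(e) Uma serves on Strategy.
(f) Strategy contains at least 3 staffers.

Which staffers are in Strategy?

Strategy = {Chen, Omar, Uma}

From (a): Chen ∉ Compliance.
From (e): Uma ∈ Strategy.
Suppose Kiri ∈ Strategy: no assignment then satisfies all the clues, so Kiri ∉ Strategy.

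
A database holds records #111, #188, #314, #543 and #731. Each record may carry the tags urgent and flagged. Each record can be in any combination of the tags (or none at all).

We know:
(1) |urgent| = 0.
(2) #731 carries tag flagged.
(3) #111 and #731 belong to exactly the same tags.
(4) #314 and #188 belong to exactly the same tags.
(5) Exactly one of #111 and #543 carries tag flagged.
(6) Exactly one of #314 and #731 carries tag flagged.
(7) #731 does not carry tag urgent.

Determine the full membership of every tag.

urgent = {}; flagged = {#111, #731}

From (2): #731 ∈ flagged.
From (7): #731 ∉ urgent.
(1): urgent already has 0, so the rest are out.
(3): #111 matches #731: #111 ∈ flagged.
(5) (exactly one): #543 ∉ flagged.
(6) (exactly one): #314 ∉ flagged.
(4): #188 matches #314: #188 ∉ flagged.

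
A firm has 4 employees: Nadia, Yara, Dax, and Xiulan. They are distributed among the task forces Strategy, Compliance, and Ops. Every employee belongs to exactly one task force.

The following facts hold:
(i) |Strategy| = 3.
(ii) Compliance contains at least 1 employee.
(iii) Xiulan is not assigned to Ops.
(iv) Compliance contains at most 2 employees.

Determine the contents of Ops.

Ops = {}

From (iii): Xiulan ∉ Ops.
Suppose Nadia ∈ Ops: no assignment then satisfies all the clues, so Nadia ∉ Ops.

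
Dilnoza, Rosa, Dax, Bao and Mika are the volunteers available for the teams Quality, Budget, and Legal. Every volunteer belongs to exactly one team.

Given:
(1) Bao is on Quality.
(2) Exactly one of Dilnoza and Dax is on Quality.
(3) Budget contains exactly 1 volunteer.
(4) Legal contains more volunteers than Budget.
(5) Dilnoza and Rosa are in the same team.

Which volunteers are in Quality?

From (1): Bao ∈ Quality.
Suppose Dilnoza ∈ Quality: no assignment then satisfies all the clues, so Dilnoza ∉ Quality.

Quality = {Bao, Dax}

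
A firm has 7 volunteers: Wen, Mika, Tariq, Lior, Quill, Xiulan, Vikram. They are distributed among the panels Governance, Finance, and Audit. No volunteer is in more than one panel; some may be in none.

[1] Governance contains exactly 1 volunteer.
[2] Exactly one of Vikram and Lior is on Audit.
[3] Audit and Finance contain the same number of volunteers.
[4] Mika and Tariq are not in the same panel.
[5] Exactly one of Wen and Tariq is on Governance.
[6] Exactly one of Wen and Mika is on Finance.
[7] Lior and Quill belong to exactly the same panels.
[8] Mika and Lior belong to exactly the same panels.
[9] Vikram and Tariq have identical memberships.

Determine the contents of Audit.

Audit = {Tariq, Vikram, Xiulan}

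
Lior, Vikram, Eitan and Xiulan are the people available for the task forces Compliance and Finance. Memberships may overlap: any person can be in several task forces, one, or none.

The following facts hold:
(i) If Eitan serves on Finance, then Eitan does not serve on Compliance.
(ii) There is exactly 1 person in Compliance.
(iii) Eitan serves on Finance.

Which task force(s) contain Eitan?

Eitan: Finance

From (iii): Eitan ∈ Finance.
(i): Eitan ∉ Compliance.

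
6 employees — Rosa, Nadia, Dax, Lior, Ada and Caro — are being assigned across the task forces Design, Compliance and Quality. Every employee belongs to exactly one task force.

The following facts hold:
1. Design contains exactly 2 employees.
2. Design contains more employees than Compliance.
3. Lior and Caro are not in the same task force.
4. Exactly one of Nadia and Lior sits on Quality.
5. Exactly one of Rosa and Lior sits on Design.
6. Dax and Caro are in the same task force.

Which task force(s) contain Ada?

Ada: Design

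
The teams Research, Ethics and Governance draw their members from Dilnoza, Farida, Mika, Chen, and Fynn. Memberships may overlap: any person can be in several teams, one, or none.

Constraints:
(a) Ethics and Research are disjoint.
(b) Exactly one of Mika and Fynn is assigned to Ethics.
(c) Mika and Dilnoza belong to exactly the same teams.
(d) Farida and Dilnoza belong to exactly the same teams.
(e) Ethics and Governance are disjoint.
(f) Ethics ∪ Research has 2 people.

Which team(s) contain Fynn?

Fynn: Ethics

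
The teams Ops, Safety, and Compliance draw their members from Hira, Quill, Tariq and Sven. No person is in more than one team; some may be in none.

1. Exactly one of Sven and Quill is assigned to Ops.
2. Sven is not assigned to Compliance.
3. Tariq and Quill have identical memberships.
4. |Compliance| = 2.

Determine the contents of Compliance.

Compliance = {Quill, Tariq}

From (2): Sven ∉ Compliance.
Suppose Hira ∈ Compliance: no assignment then satisfies all the clues, so Hira ∉ Compliance.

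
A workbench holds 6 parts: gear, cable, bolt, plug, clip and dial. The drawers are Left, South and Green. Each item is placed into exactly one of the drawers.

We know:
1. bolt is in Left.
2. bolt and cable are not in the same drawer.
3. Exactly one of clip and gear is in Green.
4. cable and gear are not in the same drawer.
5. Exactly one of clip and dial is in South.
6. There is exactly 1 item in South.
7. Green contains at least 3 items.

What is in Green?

Green = {cable, clip, plug}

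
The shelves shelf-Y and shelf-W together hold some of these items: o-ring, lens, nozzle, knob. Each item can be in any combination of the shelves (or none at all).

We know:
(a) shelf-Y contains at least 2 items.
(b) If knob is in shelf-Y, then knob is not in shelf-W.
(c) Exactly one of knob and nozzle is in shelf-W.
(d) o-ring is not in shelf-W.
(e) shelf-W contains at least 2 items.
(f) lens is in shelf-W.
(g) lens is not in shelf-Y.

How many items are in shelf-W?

2

From (d): o-ring ∉ shelf-W.
From (f): lens ∈ shelf-W.
From (g): lens ∉ shelf-Y.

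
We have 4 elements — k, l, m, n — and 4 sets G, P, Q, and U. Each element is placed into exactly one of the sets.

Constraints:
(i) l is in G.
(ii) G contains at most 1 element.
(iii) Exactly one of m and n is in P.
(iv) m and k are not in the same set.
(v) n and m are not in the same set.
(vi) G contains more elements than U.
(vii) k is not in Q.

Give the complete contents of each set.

G = {l}; P = {k, n}; Q = {m}; U = {}

From (i): l ∈ G.
From (vii): k ∉ Q.
(ii): G already has 1, so the rest are out.
Suppose k ∉ P: no assignment then satisfies all the clues, so k ∈ P.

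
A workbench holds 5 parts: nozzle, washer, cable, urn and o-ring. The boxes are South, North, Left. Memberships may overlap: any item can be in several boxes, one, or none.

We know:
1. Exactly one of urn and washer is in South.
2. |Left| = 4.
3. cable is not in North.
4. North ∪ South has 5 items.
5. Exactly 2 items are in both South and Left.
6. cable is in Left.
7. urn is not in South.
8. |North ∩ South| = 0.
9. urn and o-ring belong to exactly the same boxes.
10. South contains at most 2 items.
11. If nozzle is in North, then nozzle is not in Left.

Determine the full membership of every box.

South = {cable, washer}; North = {nozzle, o-ring, urn}; Left = {cable, o-ring, urn, washer}

From (3): cable ∉ North.
From (6): cable ∈ Left.
From (7): urn ∉ South.
(1) (exactly one): washer ∈ South.
(9): o-ring matches urn: o-ring ∉ South.
Suppose nozzle ∈ South: no assignment then satisfies all the clues, so nozzle ∉ South.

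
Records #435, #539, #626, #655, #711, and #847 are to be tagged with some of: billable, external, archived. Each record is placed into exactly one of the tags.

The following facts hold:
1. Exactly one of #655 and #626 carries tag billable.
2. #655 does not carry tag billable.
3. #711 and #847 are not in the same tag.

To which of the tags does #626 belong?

From (2): #655 ∉ billable.
(1) (exactly one): #626 ∈ billable.

#626: billable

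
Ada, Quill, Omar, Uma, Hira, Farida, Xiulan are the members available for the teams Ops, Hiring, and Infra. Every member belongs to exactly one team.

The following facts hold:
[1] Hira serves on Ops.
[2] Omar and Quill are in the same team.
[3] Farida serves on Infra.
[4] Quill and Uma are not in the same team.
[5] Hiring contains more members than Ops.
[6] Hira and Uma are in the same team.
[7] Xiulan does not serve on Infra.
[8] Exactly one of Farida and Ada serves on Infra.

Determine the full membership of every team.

Ops = {Hira, Uma}; Hiring = {Ada, Omar, Quill, Xiulan}; Infra = {Farida}

From (1): Hira ∈ Ops.
From (3): Farida ∈ Infra.
From (7): Xiulan ∉ Infra.
(6): Uma matches Hira: Uma ∈ Ops.
(8) (exactly one): Ada ∉ Infra.
(4): Quill ∉ Ops.
(2): Omar matches Quill: Omar ∉ Ops.
Suppose Ada ∈ Ops: no assignment then satisfies all the clues, so Ada ∉ Ops.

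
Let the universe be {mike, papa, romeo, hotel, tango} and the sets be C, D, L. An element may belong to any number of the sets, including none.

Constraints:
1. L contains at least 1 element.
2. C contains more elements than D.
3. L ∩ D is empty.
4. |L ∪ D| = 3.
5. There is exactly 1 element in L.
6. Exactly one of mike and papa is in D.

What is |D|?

2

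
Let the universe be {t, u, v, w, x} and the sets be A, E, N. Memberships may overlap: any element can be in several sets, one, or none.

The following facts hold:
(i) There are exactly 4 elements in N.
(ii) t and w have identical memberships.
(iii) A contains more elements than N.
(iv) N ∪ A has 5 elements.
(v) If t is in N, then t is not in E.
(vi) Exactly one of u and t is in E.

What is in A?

A = {t, u, v, w, x}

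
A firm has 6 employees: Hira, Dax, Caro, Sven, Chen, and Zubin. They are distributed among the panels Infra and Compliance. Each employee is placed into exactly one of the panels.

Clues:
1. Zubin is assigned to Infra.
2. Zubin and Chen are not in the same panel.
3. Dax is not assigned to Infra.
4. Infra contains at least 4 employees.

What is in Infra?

Infra = {Caro, Hira, Sven, Zubin}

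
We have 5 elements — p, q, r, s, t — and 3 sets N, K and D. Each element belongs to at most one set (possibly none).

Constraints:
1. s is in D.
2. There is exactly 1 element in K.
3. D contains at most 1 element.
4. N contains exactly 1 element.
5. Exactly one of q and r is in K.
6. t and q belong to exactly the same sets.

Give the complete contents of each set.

N = {p}; K = {r}; D = {s}

From (1): s ∈ D.
(3): D already has 1, so the rest are out.
Suppose p ∉ N: no assignment then satisfies all the clues, so p ∈ N.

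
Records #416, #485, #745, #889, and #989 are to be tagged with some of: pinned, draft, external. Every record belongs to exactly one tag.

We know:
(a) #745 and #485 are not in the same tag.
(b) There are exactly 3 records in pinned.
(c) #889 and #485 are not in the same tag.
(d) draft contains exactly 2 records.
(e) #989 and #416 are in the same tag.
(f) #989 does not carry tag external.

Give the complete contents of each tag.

pinned = {#416, #485, #989}; draft = {#745, #889}; external = {}

From (f): #989 ∉ external.
(e): #416 matches #989: #416 ∉ external.
Suppose #416 ∉ pinned: no assignment then satisfies all the clues, so #416 ∈ pinned.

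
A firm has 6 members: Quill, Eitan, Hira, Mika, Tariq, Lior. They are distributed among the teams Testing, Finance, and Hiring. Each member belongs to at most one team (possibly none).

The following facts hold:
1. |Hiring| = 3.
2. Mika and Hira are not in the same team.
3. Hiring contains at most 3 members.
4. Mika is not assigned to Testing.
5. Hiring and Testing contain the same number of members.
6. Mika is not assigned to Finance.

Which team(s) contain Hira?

Hira: Testing

From (4): Mika ∉ Testing.
From (6): Mika ∉ Finance.
Suppose Hira ∉ Testing: no assignment then satisfies all the clues, so Hira ∈ Testing.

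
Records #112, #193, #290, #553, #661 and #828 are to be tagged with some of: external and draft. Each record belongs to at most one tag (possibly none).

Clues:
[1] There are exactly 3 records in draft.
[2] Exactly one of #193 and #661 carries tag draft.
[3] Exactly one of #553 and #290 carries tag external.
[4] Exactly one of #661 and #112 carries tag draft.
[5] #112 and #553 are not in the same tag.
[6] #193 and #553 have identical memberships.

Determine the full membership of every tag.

external = {#193, #553}; draft = {#290, #661, #828}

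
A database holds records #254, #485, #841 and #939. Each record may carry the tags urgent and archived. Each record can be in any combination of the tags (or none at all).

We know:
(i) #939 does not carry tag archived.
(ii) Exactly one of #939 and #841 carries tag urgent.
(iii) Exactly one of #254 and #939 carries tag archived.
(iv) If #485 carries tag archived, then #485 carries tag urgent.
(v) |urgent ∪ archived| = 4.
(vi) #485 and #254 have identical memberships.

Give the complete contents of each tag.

urgent = {#254, #485, #939}; archived = {#254, #485, #841}

From (i): #939 ∉ archived.
(iii) (exactly one): #254 ∈ archived.
(vi): #485 matches #254: #485 ∈ archived.
(iv): #485 ∈ urgent.
(vi): #254 matches #485: #254 ∈ urgent.
Suppose #841 ∈ urgent: no assignment then satisfies all the clues, so #841 ∉ urgent.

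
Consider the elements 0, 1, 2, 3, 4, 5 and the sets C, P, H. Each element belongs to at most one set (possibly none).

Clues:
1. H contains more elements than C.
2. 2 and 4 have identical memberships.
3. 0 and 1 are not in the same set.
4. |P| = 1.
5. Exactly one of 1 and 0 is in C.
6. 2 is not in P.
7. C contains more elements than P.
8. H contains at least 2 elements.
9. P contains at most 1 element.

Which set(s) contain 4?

4: H

From (6): 2 ∉ P.
(2): 4 matches 2: 4 ∉ P.
Suppose 4 ∈ C: no assignment then satisfies all the clues, so 4 ∉ C.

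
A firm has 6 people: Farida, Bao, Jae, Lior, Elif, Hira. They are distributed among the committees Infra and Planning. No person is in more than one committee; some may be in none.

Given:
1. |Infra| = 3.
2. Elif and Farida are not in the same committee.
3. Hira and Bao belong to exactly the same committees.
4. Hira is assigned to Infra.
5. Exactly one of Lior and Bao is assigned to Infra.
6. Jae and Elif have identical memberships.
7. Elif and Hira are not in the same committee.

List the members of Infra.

Infra = {Bao, Farida, Hira}

From (4): Hira ∈ Infra.
(3): Bao matches Hira: Bao ∈ Infra.
(5) (exactly one): Lior ∉ Infra.
(7): Elif ∉ Infra.
(6): Jae matches Elif: Jae ∉ Infra.
(1): only 3 candidates remain for Infra, so all are in.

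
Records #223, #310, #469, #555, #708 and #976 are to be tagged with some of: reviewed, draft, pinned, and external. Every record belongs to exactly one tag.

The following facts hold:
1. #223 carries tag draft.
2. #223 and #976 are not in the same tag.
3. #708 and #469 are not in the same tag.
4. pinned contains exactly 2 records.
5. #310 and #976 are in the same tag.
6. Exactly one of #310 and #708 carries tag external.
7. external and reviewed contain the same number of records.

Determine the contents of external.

external = {#708}

From (1): #223 ∈ draft.
(2): #976 ∉ draft.
(5): #310 matches #976: #310 ∉ draft.
Suppose #310 ∈ external: no assignment then satisfies all the clues, so #310 ∉ external.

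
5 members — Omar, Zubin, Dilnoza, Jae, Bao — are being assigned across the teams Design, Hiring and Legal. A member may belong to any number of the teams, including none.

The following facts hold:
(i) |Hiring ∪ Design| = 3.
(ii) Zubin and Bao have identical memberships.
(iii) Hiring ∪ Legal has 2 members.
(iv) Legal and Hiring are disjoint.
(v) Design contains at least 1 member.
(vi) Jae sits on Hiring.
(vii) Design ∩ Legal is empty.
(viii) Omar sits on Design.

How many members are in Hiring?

2

From (vi): Jae ∈ Hiring.
From (viii): Omar ∈ Design.
(iv) (disjoint): Jae ∉ Legal.
(vii) (disjoint): Omar ∉ Legal.
Suppose Zubin ∈ Design: no assignment then satisfies all the clues, so Zubin ∉ Design.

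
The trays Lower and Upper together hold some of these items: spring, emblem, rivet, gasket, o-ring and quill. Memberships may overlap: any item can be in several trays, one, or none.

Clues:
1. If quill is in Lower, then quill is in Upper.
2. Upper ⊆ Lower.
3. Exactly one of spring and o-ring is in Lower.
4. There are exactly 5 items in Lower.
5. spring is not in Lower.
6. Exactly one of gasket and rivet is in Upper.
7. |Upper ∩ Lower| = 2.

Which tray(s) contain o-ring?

o-ring: Lower

From (5): spring ∉ Lower.
(2) contrapositive: spring ∉ Upper.
(3) (exactly one): o-ring ∈ Lower.
(4): only 5 candidates remain for Lower, so all are in.
(1): quill ∈ Upper.
Suppose o-ring ∈ Upper: no assignment then satisfies all the clues, so o-ring ∉ Upper.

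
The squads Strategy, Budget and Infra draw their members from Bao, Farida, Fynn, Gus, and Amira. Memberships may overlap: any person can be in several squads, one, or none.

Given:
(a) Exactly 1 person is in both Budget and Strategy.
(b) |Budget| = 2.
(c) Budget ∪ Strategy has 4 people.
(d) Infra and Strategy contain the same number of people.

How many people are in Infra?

3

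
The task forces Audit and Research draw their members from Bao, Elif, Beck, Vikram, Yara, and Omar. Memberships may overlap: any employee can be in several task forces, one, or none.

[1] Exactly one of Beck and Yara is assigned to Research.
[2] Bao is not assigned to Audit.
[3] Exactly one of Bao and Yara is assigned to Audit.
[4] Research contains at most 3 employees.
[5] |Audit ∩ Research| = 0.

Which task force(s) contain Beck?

Beck: Research

From (2): Bao ∉ Audit.
(3) (exactly one): Yara ∈ Audit.
Suppose Beck ∈ Audit: no assignment then satisfies all the clues, so Beck ∉ Audit.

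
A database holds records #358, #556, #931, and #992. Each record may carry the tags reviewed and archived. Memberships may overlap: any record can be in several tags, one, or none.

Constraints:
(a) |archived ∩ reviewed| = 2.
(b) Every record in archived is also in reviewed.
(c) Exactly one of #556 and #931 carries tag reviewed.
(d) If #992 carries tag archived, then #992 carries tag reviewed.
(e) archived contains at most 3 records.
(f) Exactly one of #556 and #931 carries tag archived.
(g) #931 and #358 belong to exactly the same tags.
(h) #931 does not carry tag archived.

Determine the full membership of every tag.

reviewed = {#556, #992}; archived = {#556, #992}

From (h): #931 ∉ archived.
(f) (exactly one): #556 ∈ archived.
(g): #358 matches #931: #358 ∉ archived.
(b) with #556 ∈ archived: #556 ∈ reviewed.
(c) (exactly one): #931 ∉ reviewed.
(g): #358 matches #931: #358 ∉ reviewed.
Suppose #992 ∉ reviewed: no assignment then satisfies all the clues, so #992 ∈ reviewed.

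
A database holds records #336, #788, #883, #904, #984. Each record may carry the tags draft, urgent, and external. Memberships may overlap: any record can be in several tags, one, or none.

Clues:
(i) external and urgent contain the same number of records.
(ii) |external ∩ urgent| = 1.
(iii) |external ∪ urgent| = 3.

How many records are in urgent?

2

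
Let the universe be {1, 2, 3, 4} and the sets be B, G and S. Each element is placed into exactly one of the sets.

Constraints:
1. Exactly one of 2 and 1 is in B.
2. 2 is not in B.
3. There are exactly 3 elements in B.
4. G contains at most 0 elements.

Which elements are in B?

B = {1, 3, 4}

From (2): 2 ∉ B.
(1) (exactly one): 1 ∈ B.
(3): only 3 candidates remain for B, so all are in.
(4): G already has 0, so the rest are out.
Only one set left: 2 ∈ S.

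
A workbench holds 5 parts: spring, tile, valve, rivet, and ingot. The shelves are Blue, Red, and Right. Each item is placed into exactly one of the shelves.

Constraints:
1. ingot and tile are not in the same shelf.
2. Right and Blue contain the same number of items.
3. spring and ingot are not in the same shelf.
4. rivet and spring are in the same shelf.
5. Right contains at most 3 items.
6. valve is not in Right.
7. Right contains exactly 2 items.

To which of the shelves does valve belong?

valve: Blue

From (6): valve ∉ Right.
Suppose valve ∉ Blue: no assignment then satisfies all the clues, so valve ∈ Blue.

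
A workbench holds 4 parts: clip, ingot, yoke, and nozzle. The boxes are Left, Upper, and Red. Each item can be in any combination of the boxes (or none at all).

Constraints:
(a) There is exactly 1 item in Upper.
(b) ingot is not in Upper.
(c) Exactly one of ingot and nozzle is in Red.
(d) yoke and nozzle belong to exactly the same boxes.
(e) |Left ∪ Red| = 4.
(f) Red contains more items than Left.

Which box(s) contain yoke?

From (b): ingot ∉ Upper.
Suppose yoke ∈ Left: no assignment then satisfies all the clues, so yoke ∉ Left.

yoke: Red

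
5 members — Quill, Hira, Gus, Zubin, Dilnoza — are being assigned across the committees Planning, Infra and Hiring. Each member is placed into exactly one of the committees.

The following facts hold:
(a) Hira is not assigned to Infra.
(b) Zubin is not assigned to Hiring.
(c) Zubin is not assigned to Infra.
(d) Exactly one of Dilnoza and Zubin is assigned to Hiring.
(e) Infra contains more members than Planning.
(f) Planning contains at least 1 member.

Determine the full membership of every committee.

Planning = {Zubin}; Infra = {Gus, Quill}; Hiring = {Dilnoza, Hira}

From (a): Hira ∉ Infra.
From (b): Zubin ∉ Hiring.
From (c): Zubin ∉ Infra.
(d) (exactly one): Dilnoza ∈ Hiring.
Only one committee left: Zubin ∈ Planning.
Suppose Quill ∈ Planning: no assignment then satisfies all the clues, so Quill ∉ Planning.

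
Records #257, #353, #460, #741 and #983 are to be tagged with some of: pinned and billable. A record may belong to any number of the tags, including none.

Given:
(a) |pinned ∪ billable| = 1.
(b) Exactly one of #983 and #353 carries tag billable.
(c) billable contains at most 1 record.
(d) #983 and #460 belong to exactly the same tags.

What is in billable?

billable = {#353}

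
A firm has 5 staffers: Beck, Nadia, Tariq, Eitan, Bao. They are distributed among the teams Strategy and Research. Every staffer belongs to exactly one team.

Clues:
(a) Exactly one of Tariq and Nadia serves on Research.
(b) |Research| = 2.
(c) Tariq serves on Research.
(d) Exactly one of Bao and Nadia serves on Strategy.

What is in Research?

Research = {Bao, Tariq}

From (c): Tariq ∈ Research.
(a) (exactly one): Nadia ∉ Research.
Only one team left: Nadia ∈ Strategy.
(d) (exactly one): Bao ∉ Strategy.
Only one team left: Bao ∈ Research.
(b): Research already has 2, so the rest are out.
Only one team left: Beck ∈ Strategy.
Only one team left: Eitan ∈ Strategy.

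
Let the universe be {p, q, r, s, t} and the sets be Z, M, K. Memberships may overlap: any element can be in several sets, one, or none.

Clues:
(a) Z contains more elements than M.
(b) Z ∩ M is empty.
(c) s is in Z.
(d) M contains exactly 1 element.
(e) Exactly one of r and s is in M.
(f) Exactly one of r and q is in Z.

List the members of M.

From (c): s ∈ Z.
(b) (disjoint): s ∉ M.
(e) (exactly one): r ∈ M.
(b) (disjoint): r ∉ Z.
(d): M already has 1, so the rest are out.
(f) (exactly one): q ∈ Z.

M = {r}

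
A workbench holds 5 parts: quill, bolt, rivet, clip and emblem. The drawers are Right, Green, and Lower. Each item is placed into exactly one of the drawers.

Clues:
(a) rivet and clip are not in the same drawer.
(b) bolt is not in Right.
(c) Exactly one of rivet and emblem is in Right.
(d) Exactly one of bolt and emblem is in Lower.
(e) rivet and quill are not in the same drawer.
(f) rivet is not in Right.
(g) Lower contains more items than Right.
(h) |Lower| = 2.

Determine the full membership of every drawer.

From (b): bolt ∉ Right.
From (f): rivet ∉ Right.
(c) (exactly one): emblem ∈ Right.
(d) (exactly one): bolt ∈ Lower.
Suppose quill ∈ Right: no assignment then satisfies all the clues, so quill ∉ Right.

Right = {emblem}; Green = {clip, quill}; Lower = {bolt, rivet}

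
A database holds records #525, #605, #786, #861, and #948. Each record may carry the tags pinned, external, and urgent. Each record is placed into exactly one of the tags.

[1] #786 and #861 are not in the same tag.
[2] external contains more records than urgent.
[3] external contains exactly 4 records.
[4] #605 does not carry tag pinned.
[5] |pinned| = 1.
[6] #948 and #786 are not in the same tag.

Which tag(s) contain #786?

#786: pinned

From (4): #605 ∉ pinned.
Suppose #786 ∉ pinned: no assignment then satisfies all the clues, so #786 ∈ pinned.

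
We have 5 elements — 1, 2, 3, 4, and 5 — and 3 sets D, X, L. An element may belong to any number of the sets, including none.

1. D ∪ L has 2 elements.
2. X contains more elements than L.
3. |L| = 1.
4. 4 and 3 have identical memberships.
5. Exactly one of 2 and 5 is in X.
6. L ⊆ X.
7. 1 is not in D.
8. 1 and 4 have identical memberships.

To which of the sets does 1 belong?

1: X

From (7): 1 ∉ D.
(8): 4 matches 1: 4 ∉ D.
(4): 3 matches 4: 3 ∉ D.
Suppose 1 ∉ X: no assignment then satisfies all the clues, so 1 ∈ X.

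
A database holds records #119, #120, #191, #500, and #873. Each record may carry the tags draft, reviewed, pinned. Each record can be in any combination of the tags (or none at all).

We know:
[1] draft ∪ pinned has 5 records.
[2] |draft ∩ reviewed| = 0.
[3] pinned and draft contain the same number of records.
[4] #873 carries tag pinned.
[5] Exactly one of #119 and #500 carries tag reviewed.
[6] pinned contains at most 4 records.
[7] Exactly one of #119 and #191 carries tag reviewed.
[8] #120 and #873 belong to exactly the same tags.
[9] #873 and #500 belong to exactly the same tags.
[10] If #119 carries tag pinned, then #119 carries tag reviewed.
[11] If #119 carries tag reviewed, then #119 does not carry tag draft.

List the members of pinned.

pinned = {#119, #120, #500, #873}

From (4): #873 ∈ pinned.
(8): #120 matches #873: #120 ∈ pinned.
(9): #500 matches #873: #500 ∈ pinned.
Suppose #119 ∉ pinned: no assignment then satisfies all the clues, so #119 ∈ pinned.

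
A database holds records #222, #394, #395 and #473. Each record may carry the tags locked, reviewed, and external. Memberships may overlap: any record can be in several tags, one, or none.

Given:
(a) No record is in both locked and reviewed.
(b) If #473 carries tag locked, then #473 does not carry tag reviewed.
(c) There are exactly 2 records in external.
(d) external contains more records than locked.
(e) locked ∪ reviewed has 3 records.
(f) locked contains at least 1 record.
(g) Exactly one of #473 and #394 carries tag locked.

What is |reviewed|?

2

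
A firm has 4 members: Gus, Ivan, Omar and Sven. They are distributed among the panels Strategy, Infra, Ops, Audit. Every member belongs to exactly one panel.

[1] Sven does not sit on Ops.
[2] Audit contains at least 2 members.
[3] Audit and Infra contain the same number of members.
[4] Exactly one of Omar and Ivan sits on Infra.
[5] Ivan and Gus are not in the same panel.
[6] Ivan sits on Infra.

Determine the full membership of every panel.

Strategy = {}; Infra = {Ivan, Sven}; Ops = {}; Audit = {Gus, Omar}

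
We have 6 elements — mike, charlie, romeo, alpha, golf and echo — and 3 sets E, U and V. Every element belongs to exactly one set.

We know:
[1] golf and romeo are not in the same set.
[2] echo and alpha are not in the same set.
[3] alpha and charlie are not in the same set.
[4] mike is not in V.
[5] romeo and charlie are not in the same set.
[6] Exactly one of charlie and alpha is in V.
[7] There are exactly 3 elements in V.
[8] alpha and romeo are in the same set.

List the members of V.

V = {charlie, echo, golf}

From (4): mike ∉ V.
Suppose charlie ∉ V: no assignment then satisfies all the clues, so charlie ∈ V.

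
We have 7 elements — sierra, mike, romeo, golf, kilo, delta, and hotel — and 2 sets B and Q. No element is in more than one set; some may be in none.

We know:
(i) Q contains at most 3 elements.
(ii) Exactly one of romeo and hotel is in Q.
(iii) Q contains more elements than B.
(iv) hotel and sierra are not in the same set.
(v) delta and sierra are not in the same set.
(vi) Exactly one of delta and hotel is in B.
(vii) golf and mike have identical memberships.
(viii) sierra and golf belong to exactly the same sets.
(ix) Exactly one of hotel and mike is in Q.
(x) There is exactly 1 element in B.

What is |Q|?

2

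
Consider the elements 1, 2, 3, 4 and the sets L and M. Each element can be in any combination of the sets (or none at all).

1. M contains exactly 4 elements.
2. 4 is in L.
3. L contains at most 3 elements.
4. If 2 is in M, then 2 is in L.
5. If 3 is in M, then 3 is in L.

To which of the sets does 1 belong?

1: M

From (2): 4 ∈ L.
(1): only 4 candidates remain for M, so all are in.
(4): 2 ∈ L.
(5): 3 ∈ L.
(3): L already has 3, so the rest are out.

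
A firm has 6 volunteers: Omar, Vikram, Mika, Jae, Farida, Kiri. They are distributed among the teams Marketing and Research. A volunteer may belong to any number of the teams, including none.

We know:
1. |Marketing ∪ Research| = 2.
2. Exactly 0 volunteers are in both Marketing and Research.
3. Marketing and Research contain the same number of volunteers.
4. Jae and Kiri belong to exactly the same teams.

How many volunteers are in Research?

1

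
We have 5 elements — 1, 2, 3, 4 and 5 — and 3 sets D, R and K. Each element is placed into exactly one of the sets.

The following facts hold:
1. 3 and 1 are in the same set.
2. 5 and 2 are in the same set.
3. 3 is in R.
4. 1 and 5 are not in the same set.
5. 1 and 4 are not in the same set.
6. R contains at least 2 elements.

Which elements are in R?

From (3): 3 ∈ R.
(1): 1 matches 3: 1 ∉ D.
(1): 1 matches 3: 1 ∈ R.
(4): 5 ∉ R.
(5): 4 ∉ R.
(2): 2 matches 5: 2 ∉ R.

R = {1, 3}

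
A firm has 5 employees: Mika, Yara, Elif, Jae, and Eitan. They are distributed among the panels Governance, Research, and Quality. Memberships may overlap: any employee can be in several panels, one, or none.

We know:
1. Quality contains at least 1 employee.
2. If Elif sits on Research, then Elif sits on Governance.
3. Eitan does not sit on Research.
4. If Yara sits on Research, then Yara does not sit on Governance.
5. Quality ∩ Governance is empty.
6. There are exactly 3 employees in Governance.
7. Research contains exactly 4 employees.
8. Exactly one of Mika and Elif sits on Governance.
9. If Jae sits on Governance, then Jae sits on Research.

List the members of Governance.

Governance = {Eitan, Elif, Jae}

From (3): Eitan ∉ Research.
(7): only 4 candidates remain for Research, so all are in.
(2): Elif ∈ Governance.
(4): Yara ∉ Governance.
(5) (disjoint): Elif ∉ Quality.
(8) (exactly one): Mika ∉ Governance.
(6): only 3 candidates remain for Governance, so all are in.
(5) (disjoint): Jae ∉ Quality.
(5) (disjoint): Eitan ∉ Quality.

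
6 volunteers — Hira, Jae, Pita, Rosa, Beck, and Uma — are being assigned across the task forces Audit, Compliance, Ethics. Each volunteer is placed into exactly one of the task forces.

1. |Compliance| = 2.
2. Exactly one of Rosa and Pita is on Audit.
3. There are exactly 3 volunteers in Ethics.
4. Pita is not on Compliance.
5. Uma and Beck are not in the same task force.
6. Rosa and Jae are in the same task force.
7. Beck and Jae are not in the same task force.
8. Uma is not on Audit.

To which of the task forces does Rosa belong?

Rosa: Ethics

From (4): Pita ∉ Compliance.
From (8): Uma ∉ Audit.
Suppose Rosa ∈ Audit: no assignment then satisfies all the clues, so Rosa ∉ Audit.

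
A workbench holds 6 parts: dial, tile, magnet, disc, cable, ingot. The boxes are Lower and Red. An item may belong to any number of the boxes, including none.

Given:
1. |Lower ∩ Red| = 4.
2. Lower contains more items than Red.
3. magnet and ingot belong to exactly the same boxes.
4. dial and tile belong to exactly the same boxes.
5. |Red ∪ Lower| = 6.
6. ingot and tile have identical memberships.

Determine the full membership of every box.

Lower = {cable, dial, disc, ingot, magnet, tile}; Red = {dial, ingot, magnet, tile}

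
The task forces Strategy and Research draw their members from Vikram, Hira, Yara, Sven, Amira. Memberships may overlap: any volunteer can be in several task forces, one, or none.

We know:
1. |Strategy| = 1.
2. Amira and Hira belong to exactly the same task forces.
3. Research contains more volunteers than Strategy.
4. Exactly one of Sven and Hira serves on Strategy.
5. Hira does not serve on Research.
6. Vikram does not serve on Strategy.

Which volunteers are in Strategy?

Strategy = {Sven}

From (5): Hira ∉ Research.
From (6): Vikram ∉ Strategy.
(2): Amira matches Hira: Amira ∉ Research.
Suppose Hira ∈ Strategy: no assignment then satisfies all the clues, so Hira ∉ Strategy.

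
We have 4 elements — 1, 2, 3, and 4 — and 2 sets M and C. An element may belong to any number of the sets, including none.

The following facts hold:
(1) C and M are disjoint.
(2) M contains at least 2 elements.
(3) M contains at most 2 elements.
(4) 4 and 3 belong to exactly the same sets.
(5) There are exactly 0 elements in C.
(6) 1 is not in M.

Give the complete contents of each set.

M = {3, 4}; C = {}

From (6): 1 ∉ M.
(5): C already has 0, so the rest are out.
Suppose 2 ∈ M: no assignment then satisfies all the clues, so 2 ∉ M.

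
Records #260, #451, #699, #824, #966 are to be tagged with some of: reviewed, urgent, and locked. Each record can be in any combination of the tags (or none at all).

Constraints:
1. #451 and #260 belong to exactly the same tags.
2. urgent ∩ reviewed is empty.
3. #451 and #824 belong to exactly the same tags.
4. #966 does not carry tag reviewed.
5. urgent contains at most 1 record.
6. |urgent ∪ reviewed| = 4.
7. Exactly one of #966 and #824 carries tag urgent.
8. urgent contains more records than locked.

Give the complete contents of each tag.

reviewed = {#260, #451, #824}; urgent = {#966}; locked = {}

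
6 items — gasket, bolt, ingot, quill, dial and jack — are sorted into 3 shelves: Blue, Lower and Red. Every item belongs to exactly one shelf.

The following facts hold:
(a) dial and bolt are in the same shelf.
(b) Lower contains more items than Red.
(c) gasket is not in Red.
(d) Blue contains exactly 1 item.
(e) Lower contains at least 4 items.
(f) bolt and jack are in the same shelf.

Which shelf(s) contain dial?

dial: Lower

From (c): gasket ∉ Red.
Suppose dial ∈ Blue: no assignment then satisfies all the clues, so dial ∉ Blue.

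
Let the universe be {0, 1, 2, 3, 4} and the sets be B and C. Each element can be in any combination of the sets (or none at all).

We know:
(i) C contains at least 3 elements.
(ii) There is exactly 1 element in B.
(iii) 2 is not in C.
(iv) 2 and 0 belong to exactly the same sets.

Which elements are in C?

From (iii): 2 ∉ C.
(iv): 0 matches 2: 0 ∉ C.
(i): only 3 candidates remain for C, so all are in.

C = {1, 3, 4}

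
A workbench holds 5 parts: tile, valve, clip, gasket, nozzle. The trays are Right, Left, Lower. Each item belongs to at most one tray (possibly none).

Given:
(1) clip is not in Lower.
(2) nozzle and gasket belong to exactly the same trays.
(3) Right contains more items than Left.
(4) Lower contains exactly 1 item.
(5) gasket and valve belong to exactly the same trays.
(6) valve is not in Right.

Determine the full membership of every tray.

Right = {clip}; Left = {}; Lower = {tile}

From (1): clip ∉ Lower.
From (6): valve ∉ Right.
(5): gasket matches valve: gasket ∉ Right.
(2): nozzle matches gasket: nozzle ∉ Right.
Suppose tile ∈ Right: no assignment then satisfies all the clues, so tile ∉ Right.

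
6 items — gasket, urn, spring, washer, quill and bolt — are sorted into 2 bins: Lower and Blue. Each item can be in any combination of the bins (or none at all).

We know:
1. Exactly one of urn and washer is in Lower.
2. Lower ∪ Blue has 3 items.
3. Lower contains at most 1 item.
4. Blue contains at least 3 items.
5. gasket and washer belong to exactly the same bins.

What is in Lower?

Lower = {urn}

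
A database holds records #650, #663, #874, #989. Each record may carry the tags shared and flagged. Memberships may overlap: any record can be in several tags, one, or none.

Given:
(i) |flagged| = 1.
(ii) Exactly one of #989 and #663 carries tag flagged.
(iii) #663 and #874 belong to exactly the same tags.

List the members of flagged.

flagged = {#989}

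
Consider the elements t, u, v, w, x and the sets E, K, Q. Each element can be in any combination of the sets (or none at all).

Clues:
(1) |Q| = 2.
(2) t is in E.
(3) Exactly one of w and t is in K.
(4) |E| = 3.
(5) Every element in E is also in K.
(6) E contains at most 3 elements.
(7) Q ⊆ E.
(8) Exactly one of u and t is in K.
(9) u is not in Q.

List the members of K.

From (2): t ∈ E.
From (9): u ∉ Q.
(5) with t ∈ E: t ∈ K.
(8) (exactly one): u ∉ K.
(3) (exactly one): w ∉ K.
(5) contrapositive: u ∉ E.
(5) contrapositive: w ∉ E.
(7) contrapositive: w ∉ Q.
(4): only 3 candidates remain for E, so all are in.
(5) with v ∈ E: v ∈ K.
(5) with x ∈ E: x ∈ K.

K = {t, v, x}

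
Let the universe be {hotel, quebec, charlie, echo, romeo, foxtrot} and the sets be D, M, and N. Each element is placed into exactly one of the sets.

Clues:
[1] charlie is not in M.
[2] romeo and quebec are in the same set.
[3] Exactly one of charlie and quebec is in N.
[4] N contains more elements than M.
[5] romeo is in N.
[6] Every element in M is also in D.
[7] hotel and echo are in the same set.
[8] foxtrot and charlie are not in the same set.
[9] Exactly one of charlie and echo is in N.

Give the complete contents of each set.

D = {charlie}; M = {}; N = {echo, foxtrot, hotel, quebec, romeo}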